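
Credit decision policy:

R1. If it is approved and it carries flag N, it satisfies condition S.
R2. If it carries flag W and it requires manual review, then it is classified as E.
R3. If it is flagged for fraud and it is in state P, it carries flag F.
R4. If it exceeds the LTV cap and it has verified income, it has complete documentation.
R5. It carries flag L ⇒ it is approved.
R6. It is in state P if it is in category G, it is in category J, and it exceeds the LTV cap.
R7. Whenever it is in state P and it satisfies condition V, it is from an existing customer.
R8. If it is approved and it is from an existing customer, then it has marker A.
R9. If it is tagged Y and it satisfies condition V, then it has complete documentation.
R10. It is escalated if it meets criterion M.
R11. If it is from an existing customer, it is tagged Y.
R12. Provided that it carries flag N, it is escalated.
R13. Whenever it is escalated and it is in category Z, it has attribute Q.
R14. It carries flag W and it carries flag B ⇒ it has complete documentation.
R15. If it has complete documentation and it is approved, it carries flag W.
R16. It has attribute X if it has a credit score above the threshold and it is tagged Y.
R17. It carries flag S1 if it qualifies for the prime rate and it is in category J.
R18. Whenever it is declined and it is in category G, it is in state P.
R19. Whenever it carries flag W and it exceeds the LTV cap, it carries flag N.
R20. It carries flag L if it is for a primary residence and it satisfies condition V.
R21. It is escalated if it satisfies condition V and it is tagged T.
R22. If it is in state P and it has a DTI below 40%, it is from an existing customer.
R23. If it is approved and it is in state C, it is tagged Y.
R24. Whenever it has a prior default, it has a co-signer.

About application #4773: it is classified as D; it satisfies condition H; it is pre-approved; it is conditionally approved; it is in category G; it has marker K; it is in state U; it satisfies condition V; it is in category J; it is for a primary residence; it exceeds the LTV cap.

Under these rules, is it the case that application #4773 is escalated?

By R6 (it is in category G, it is in category J, it exceeds the LTV cap): it is in state P.
By R7 (it is in state P, it satisfies condition V): it is from an existing customer.
By R11 (it is from an existing customer): it is tagged Y.
By R20 (it is for a primary residence, it satisfies condition V): it carries flag L.
By R5 (it carries flag L): it is approved.
By R9 (it is tagged Y, it satisfies condition V): it has complete documentation.
By R15 (it has complete documentation, it is approved): it carries flag W.
By R19 (it carries flag W, it exceeds the LTV cap): it carries flag N.
By R12 (it carries flag N): it is escalated.

Yes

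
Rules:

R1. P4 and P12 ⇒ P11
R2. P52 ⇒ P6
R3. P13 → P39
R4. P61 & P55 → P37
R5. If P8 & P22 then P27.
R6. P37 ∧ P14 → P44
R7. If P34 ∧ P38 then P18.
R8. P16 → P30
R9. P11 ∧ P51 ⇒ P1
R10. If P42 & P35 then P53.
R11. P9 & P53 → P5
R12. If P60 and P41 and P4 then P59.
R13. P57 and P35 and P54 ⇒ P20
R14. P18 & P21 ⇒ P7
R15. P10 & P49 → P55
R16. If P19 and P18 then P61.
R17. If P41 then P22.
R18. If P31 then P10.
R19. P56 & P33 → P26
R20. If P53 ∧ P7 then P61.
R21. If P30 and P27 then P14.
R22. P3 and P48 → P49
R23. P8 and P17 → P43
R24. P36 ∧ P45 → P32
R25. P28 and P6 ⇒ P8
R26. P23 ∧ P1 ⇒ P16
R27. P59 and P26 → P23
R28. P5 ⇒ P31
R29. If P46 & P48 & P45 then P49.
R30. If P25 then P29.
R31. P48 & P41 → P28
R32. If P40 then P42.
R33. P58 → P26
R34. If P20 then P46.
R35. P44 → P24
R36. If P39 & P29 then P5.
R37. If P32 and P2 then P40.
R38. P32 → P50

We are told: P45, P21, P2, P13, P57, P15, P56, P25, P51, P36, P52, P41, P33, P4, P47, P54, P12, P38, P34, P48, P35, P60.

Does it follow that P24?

Yes

P11  (by R1: P4, P12)
P6  (by R2: P52)
P39  (by R3: P13)
P18  (by R7: P34, P38)
P1  (by R9: P11, P51)
P59  (by R12: P60, P41, P4)
P20  (by R13: P57, P35, P54)
P7  (by R14: P18, P21)
P22  (by R17: P41)
P26  (by R19: P56, P33)
P32  (by R24: P36, P45)
P23  (by R27: P59, P26)
P29  (by R30: P25)
P28  (by R31: P48, P41)
P46  (by R34: P20)
P5  (by R36: P39, P29)
P40  (by R37: P32, P2)
P8  (by R25: P28, P6)
P16  (by R26: P23, P1)
P31  (by R28: P5)
P49  (by R29: P46, P48, P45)
P42  (by R32: P40)
P27  (by R5: P8, P22)
P30  (by R8: P16)
P53  (by R10: P42, P35)
P10  (by R18: P31)
P61  (by R20: P53, P7)
P14  (by R21: P30, P27)
P55  (by R15: P10, P49)
P37  (by R4: P61, P55)
P44  (by R6: P37, P14)
P24  (by R35: P44)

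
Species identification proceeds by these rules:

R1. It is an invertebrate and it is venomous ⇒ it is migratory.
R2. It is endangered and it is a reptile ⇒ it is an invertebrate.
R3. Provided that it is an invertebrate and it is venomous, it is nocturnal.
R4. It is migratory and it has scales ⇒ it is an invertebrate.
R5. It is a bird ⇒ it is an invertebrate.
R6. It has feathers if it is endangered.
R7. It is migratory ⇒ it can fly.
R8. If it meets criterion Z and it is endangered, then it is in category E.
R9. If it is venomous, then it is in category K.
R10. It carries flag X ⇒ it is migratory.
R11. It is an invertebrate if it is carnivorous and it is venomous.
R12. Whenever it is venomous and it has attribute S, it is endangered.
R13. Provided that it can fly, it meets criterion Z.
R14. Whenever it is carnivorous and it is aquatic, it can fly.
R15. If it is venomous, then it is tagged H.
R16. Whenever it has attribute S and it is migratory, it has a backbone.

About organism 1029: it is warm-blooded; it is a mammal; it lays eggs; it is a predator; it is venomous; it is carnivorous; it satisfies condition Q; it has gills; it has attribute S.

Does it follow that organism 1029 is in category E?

Yes

By R11 (it is carnivorous, it is venomous): it is an invertebrate.
By R12 (it is venomous, it has attribute S): it is endangered.
By R1 (it is an invertebrate, it is venomous): it is migratory.
By R7 (it is migratory): it can fly.
By R13 (it can fly): it meets criterion Z.
By R8 (it meets criterion Z, it is endangered): it is in category E.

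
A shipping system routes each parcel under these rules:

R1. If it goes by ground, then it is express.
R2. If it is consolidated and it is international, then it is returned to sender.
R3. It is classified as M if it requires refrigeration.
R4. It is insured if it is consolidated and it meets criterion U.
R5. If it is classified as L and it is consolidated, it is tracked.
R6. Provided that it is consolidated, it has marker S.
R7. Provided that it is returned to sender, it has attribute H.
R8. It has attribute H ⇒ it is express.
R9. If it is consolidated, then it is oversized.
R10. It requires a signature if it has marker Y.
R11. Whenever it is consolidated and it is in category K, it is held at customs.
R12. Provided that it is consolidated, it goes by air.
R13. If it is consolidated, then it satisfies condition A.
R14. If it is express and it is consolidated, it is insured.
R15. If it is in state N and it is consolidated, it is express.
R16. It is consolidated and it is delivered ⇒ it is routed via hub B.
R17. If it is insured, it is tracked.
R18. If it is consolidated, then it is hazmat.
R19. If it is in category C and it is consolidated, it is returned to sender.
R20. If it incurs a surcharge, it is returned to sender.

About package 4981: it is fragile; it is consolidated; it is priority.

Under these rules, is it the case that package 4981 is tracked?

No

Forward chaining from the given facts derives: has marker S, is oversized, goes by air, satisfies condition A, is hazmat.
Rules concluding "it is tracked": R5 needs "it is classified as L"; R17 needs "it is insured" — none of these are established.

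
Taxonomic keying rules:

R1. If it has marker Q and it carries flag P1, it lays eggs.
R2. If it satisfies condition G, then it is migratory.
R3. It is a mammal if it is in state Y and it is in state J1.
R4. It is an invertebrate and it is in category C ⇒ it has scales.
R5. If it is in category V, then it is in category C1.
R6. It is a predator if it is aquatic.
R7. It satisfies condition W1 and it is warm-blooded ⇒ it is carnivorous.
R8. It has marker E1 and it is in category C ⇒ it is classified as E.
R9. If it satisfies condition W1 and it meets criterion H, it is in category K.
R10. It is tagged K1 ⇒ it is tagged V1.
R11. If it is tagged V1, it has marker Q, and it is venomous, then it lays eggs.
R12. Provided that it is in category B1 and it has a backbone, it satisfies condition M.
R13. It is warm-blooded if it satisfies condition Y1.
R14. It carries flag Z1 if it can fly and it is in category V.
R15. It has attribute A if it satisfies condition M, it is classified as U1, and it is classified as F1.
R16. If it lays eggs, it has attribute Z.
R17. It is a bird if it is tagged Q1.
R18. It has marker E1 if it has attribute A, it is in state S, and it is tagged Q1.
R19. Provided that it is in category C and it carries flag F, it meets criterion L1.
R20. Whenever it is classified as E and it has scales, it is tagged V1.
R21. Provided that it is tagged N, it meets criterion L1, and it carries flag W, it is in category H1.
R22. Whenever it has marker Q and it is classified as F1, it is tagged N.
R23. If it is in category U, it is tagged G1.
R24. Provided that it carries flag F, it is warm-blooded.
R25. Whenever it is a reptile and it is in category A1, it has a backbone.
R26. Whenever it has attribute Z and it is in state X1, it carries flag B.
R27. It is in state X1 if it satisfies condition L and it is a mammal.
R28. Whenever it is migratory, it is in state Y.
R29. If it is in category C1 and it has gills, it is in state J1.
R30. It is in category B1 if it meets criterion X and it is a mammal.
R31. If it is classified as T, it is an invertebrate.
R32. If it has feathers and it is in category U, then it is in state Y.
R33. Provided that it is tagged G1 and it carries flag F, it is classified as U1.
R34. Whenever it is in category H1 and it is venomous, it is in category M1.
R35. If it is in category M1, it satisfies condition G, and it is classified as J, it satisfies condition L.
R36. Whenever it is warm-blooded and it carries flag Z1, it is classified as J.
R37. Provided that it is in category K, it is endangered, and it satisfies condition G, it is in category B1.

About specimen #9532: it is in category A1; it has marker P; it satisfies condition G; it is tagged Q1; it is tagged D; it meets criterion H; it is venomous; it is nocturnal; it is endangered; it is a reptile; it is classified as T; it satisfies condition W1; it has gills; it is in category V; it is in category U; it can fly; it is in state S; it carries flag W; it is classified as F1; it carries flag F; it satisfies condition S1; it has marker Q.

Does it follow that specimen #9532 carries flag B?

No

Forward chaining from the given facts derives: is migratory, is in category C1, is in category K, carries flag Z1, is a bird, is tagged N, is tagged G1, is warm-blooded, has a backbone, is in state Y, is in state J1, is an invertebrate, is classified as U1, is classified as J, is in category B1, is a mammal, is carnivorous, satisfies condition M, has attribute A, has marker E1.
The only rule concluding "it carries flag B" is R26, which needs "it has attribute Z"; that is never established.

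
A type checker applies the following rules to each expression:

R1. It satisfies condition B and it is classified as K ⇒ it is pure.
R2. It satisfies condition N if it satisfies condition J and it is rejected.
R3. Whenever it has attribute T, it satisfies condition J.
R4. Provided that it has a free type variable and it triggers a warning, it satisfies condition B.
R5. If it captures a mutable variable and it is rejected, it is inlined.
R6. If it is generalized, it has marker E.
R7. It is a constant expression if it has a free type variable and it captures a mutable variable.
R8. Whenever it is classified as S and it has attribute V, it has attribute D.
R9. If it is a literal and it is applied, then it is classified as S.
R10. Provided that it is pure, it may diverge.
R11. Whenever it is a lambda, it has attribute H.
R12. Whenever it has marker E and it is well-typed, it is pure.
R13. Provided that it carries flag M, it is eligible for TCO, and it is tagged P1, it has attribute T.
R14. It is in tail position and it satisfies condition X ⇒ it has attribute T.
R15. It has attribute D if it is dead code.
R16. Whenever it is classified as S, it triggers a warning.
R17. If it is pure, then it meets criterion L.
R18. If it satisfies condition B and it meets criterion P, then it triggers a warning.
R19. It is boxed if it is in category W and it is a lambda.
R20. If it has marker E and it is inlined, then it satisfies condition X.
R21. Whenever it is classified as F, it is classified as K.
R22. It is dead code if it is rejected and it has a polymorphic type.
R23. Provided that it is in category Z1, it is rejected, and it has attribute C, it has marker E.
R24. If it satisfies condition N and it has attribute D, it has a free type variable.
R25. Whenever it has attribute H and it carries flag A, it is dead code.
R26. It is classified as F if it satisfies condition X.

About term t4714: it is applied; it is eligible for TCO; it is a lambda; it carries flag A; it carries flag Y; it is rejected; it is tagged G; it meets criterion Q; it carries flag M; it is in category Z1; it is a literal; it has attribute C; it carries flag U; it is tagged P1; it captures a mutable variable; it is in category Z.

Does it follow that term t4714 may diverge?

Yes

By R5 (it captures a mutable variable, it is rejected): it is inlined.
By R9 (it is a literal, it is applied): it is classified as S.
By R11 (it is a lambda): it has attribute H.
By R13 (it carries flag M, it is eligible for TCO, it is tagged P1): it has attribute T.
By R16 (it is classified as S): it triggers a warning.
By R23 (it is in category Z1, it is rejected, it has attribute C): it has marker E.
By R25 (it has attribute H, it carries flag A): it is dead code.
By R3 (it has attribute T): it satisfies condition J.
By R15 (it is dead code): it has attribute D.
By R20 (it has marker E, it is inlined): it satisfies condition X.
By R26 (it satisfies condition X): it is classified as F.
By R2 (it satisfies condition J, it is rejected): it satisfies condition N.
By R21 (it is classified as F): it is classified as K.
By R24 (it satisfies condition N, it has attribute D): it has a free type variable.
By R4 (it has a free type variable, it triggers a warning): it satisfies condition B.
By R1 (it satisfies condition B, it is classified as K): it is pure.
By R10 (it is pure): it may diverge.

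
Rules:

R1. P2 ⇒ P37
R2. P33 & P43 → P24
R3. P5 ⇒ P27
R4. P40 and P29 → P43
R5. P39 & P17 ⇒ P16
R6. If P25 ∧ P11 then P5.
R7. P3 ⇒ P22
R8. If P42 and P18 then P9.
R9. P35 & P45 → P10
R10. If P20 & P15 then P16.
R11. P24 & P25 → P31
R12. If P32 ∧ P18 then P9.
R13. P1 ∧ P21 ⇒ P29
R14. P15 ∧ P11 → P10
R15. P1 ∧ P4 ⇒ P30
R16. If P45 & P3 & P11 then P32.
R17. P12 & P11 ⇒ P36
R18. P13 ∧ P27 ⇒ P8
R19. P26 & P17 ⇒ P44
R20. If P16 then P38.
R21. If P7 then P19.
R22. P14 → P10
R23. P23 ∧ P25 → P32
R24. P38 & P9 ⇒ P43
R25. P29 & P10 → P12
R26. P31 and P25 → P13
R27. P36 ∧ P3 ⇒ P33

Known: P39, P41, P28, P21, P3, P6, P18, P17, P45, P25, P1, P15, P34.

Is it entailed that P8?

No

Forward chaining from the given facts derives: P16, P22, P29, P38.
The only rule concluding P8 is R18, which needs P13; that is never established.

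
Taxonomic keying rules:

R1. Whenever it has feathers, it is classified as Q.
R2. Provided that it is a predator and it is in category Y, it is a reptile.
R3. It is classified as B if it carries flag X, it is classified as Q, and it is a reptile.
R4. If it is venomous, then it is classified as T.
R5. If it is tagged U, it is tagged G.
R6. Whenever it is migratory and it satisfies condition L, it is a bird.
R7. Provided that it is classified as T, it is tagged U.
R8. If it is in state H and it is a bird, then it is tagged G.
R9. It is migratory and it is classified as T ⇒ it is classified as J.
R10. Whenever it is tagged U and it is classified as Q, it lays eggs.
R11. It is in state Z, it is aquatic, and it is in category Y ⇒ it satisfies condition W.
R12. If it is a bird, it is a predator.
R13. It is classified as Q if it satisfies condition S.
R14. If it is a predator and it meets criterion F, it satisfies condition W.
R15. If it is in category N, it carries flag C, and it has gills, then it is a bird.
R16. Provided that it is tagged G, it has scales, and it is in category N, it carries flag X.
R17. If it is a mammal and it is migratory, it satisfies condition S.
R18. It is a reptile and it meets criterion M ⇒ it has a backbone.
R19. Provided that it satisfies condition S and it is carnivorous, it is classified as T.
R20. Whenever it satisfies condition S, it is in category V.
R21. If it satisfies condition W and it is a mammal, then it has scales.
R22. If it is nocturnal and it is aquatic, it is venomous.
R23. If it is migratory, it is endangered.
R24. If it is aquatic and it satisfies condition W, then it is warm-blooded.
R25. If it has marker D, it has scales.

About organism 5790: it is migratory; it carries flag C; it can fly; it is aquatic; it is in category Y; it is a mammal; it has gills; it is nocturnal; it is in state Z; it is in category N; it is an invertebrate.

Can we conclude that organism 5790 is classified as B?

By R11 (it is in state Z, it is aquatic, it is in category Y): it satisfies condition W.
By R15 (it is in category N, it carries flag C, it has gills): it is a bird.
By R17 (it is a mammal, it is migratory): it satisfies condition S.
By R21 (it satisfies condition W, it is a mammal): it has scales.
By R22 (it is nocturnal, it is aquatic): it is venomous.
By R4 (it is venomous): it is classified as T.
By R7 (it is classified as T): it is tagged U.
By R12 (it is a bird): it is a predator.
By R13 (it satisfies condition S): it is classified as Q.
By R2 (it is a predator, it is in category Y): it is a reptile.
By R5 (it is tagged U): it is tagged G.
By R16 (it is tagged G, it has scales, it is in category N): it carries flag X.
By R3 (it carries flag X, it is classified as Q, it is a reptile): it is classified as B.

Yes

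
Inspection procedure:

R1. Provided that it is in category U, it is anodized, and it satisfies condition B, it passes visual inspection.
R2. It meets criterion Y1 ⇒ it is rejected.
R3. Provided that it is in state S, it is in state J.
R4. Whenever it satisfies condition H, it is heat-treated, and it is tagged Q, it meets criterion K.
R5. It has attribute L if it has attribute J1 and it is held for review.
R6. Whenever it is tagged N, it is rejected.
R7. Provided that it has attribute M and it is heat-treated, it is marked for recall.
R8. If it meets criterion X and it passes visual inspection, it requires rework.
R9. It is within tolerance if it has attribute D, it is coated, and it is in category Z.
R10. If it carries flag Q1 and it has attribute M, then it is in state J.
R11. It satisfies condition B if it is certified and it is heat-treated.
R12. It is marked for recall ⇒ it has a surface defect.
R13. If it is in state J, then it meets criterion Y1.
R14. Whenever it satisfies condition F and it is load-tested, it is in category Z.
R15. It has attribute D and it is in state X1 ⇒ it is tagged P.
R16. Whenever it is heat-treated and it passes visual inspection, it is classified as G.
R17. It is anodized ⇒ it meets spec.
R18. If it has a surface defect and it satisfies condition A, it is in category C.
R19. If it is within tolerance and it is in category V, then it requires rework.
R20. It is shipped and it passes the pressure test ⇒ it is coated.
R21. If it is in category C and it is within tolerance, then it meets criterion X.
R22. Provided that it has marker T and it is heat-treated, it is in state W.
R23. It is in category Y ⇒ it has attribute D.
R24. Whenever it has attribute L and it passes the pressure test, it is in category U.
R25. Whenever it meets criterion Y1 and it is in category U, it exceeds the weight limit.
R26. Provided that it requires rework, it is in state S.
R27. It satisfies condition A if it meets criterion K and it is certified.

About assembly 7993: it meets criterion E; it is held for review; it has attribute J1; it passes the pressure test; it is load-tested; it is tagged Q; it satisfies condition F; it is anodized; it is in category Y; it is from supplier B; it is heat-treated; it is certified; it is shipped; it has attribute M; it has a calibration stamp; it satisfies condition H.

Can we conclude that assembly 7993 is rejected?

By R4 (it satisfies condition H, it is heat-treated, it is tagged Q): it meets criterion K.
By R5 (it has attribute J1, it is held for review): it has attribute L.
By R7 (it has attribute M, it is heat-treated): it is marked for recall.
By R11 (it is certified, it is heat-treated): it satisfies condition B.
By R12 (it is marked for recall): it has a surface defect.
By R14 (it satisfies condition F, it is load-tested): it is in category Z.
By R20 (it is shipped, it passes the pressure test): it is coated.
By R23 (it is in category Y): it has attribute D.
By R24 (it has attribute L, it passes the pressure test): it is in category U.
By R27 (it meets criterion K, it is certified): it satisfies condition A.
By R1 (it is in category U, it is anodized, it satisfies condition B): it passes visual inspection.
By R9 (it has attribute D, it is coated, it is in category Z): it is within tolerance.
By R18 (it has a surface defect, it satisfies condition A): it is in category C.
By R21 (it is in category C, it is within tolerance): it meets criterion X.
By R8 (it meets criterion X, it passes visual inspection): it requires rework.
By R26 (it requires rework): it is in state S.
By R3 (it is in state S): it is in state J.
By R13 (it is in state J): it meets criterion Y1.
By R2 (it meets criterion Y1): it is rejected.

Yes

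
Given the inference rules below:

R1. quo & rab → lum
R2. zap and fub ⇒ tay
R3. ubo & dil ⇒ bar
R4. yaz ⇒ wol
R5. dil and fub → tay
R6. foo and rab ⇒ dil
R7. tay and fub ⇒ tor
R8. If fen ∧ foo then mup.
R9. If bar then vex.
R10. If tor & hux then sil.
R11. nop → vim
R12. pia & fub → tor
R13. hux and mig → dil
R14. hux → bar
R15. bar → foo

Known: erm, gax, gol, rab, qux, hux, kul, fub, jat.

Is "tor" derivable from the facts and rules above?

bar  (by R14: hux)
foo  (by R15: bar)
dil  (by R6: foo, rab)
tay  (by R5: dil, fub)
tor  (by R7: tay, fub)

Yes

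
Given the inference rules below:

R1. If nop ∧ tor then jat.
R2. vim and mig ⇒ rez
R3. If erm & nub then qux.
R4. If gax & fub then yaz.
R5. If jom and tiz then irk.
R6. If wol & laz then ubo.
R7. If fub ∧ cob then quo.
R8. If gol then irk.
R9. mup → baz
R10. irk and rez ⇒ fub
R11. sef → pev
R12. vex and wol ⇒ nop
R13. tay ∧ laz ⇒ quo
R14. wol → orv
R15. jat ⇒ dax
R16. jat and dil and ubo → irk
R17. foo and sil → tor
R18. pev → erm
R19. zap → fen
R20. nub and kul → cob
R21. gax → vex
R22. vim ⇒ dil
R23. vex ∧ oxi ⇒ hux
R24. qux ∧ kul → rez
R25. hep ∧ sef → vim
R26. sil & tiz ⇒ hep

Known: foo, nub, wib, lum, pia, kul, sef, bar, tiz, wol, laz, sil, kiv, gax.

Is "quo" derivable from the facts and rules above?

ubo  (by R6: wol, laz)
pev  (by R11: sef)
tor  (by R17: foo, sil)
erm  (by R18: pev)
cob  (by R20: nub, kul)
vex  (by R21: gax)
hep  (by R26: sil, tiz)
qux  (by R3: erm, nub)
nop  (by R12: vex, wol)
rez  (by R24: qux, kul)
vim  (by R25: hep, sef)
jat  (by R1: nop, tor)
dil  (by R22: vim)
irk  (by R16: jat, dil, ubo)
fub  (by R10: irk, rez)
quo  (by R7: fub, cob)

Yes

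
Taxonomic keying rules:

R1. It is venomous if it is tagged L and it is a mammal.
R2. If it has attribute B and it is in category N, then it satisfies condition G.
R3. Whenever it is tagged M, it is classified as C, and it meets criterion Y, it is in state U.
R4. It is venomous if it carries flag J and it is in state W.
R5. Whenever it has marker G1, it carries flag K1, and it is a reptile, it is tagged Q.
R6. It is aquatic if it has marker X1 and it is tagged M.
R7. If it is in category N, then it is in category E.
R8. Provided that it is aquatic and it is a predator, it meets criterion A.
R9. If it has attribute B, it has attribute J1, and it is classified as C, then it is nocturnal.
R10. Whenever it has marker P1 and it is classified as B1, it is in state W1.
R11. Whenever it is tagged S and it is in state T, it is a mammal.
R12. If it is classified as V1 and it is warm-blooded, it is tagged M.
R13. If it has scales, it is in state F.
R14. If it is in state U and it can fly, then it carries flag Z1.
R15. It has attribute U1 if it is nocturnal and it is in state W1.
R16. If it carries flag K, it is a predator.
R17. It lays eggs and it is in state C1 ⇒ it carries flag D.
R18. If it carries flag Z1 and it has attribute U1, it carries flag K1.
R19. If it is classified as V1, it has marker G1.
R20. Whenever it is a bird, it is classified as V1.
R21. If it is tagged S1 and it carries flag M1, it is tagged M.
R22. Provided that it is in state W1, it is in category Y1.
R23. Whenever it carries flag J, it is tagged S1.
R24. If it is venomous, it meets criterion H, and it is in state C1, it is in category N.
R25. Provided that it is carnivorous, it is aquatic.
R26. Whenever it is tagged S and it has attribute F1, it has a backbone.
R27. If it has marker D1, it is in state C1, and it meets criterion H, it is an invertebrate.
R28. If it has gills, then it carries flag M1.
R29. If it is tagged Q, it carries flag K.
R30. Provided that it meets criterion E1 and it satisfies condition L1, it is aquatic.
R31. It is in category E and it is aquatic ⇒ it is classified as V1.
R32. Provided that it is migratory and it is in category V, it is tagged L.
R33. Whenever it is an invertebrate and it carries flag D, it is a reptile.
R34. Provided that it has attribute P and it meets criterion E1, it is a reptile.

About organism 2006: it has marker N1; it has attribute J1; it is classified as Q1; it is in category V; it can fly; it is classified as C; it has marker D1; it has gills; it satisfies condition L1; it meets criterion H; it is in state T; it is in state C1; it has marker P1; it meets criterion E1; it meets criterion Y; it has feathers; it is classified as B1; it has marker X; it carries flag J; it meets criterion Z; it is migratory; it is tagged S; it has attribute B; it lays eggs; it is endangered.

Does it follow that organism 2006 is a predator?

Yes

By R9 (it has attribute B, it has attribute J1, it is classified as C): it is nocturnal.
By R10 (it has marker P1, it is classified as B1): it is in state W1.
By R11 (it is tagged S, it is in state T): it is a mammal.
By R15 (it is nocturnal, it is in state W1): it has attribute U1.
By R17 (it lays eggs, it is in state C1): it carries flag D.
By R23 (it carries flag J): it is tagged S1.
By R27 (it has marker D1, it is in state C1, it meets criterion H): it is an invertebrate.
By R28 (it has gills): it carries flag M1.
By R30 (it meets criterion E1, it satisfies condition L1): it is aquatic.
By R32 (it is migratory, it is in category V): it is tagged L.
By R33 (it is an invertebrate, it carries flag D): it is a reptile.
By R1 (it is tagged L, it is a mammal): it is venomous.
By R21 (it is tagged S1, it carries flag M1): it is tagged M.
By R24 (it is venomous, it meets criterion H, it is in state C1): it is in category N.
By R3 (it is tagged M, it is classified as C, it meets criterion Y): it is in state U.
By R7 (it is in category N): it is in category E.
By R14 (it is in state U, it can fly): it carries flag Z1.
By R18 (it carries flag Z1, it has attribute U1): it carries flag K1.
By R31 (it is in category E, it is aquatic): it is classified as V1.
By R19 (it is classified as V1): it has marker G1.
By R5 (it has marker G1, it carries flag K1, it is a reptile): it is tagged Q.
By R29 (it is tagged Q): it carries flag K.
By R16 (it carries flag K): it is a predator.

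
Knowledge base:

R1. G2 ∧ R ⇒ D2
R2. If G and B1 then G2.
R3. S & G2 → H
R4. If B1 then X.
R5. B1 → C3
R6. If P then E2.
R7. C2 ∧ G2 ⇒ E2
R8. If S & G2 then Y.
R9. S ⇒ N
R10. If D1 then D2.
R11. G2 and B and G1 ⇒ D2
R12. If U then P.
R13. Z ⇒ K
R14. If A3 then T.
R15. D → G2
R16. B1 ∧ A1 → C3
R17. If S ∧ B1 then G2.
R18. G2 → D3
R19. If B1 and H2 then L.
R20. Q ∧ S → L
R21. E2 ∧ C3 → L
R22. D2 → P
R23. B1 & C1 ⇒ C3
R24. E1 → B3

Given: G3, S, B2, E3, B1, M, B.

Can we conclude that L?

No

Forward chaining from the given facts derives: X, C3, N, G2, D3, H, Y.
Rules concluding L: R19 needs H2; R20 needs Q; R21 needs E2 — none of these are established.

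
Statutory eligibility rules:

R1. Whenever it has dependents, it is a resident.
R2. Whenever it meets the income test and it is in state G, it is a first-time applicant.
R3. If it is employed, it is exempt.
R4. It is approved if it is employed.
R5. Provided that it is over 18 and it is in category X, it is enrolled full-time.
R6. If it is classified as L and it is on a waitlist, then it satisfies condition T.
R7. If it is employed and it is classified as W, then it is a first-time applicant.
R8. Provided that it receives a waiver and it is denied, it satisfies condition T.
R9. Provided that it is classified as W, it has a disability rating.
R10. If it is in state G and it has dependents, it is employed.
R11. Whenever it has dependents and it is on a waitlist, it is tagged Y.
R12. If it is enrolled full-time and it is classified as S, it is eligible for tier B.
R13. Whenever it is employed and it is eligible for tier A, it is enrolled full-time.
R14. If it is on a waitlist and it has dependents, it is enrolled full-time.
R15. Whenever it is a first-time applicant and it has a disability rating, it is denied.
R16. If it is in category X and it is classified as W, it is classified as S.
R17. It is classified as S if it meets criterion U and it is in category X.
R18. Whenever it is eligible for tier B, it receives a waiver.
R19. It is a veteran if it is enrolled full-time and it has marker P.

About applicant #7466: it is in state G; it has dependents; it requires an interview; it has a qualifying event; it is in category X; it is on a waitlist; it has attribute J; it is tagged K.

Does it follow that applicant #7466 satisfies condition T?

Forward chaining from the given facts derives: is a resident, is employed, is tagged Y, is enrolled full-time, is exempt, is approved.
Rules concluding "it satisfies condition T": R6 needs "it is classified as L"; R8 needs "it receives a waiver" — none of these are established.

No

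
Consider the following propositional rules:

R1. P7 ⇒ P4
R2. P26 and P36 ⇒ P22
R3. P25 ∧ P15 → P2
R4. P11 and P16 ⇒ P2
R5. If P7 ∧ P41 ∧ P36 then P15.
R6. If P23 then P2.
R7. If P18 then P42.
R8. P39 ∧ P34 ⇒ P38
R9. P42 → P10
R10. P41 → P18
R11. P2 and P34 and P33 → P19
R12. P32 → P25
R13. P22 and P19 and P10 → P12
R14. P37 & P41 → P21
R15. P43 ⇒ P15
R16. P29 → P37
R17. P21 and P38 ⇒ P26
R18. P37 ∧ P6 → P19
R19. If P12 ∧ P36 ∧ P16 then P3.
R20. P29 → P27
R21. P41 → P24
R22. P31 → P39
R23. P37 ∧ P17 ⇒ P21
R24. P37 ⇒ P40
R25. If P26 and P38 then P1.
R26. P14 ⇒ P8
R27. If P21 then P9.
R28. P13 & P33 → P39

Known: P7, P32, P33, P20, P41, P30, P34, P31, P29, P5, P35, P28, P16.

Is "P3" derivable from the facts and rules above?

Forward chaining from the given facts derives: P4, P18, P25, P37, P27, P24, P39, P40, P42, P38, P10, P21, P26, P1, P9.
The only rule concluding P3 is R19, which needs P12; that is never established.

No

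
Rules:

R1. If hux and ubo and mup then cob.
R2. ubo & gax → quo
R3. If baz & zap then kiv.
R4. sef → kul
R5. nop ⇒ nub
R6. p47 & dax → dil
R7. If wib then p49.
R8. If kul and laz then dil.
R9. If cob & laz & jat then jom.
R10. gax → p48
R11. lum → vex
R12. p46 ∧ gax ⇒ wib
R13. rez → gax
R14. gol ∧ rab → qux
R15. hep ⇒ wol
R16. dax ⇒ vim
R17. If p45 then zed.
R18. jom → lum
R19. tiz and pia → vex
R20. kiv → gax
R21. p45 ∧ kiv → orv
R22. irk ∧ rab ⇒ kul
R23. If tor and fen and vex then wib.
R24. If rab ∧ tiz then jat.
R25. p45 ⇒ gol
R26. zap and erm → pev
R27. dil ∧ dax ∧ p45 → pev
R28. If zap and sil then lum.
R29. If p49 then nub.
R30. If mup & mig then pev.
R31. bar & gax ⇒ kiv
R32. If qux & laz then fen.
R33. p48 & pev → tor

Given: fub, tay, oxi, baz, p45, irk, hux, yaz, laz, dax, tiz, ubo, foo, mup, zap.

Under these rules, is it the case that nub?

No

Forward chaining from the given facts derives: cob, kiv, vim, zed, gax, orv, gol, quo, p48.
Rules concluding nub: R5 needs nop; R29 needs p49 — none of these are established.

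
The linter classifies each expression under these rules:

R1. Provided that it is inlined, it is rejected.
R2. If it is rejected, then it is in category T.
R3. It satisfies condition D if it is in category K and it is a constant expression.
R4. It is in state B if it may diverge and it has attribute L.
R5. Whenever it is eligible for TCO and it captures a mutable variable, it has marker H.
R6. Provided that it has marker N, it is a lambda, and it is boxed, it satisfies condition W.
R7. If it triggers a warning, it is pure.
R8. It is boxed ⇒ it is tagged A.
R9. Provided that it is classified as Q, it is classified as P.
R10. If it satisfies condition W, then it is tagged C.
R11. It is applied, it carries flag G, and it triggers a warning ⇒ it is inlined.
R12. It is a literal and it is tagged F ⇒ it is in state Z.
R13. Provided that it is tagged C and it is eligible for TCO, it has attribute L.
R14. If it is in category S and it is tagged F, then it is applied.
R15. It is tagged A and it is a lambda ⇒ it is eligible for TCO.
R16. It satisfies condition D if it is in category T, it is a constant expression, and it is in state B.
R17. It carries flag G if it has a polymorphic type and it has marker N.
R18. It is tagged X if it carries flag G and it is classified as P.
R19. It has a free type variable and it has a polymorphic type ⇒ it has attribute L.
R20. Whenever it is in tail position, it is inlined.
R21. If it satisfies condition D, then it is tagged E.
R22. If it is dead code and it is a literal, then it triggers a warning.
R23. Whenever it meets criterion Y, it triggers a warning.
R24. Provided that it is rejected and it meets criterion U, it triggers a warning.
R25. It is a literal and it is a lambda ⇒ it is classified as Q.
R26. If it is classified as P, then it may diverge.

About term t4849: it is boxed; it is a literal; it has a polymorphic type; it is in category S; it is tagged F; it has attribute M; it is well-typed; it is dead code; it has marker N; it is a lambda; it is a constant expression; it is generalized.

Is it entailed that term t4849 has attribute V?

No

Forward chaining from the given facts derives: satisfies condition W, is tagged A, is tagged C, is in state Z, is applied, is eligible for TCO, carries flag G, triggers a warning, is classified as Q, is pure, is classified as P, is inlined, has attribute L, is tagged X, may diverge, is rejected, is in category T, is in state B, satisfies condition D, is tagged E.
No rule has "it has attribute V" as its conclusion, and it is not among the given facts.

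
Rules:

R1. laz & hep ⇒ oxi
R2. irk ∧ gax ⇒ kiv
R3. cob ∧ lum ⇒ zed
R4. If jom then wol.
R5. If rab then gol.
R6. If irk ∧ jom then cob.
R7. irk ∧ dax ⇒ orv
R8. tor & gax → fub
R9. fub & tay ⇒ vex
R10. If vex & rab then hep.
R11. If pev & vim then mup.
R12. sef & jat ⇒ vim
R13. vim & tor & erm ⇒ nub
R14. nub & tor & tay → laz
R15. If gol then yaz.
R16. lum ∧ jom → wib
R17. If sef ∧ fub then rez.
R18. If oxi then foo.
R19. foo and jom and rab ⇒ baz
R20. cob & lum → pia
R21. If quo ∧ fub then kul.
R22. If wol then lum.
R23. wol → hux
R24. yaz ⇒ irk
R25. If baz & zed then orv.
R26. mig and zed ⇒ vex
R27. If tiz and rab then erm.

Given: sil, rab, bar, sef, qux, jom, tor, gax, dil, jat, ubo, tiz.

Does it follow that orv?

No

Forward chaining from the given facts derives: wol, gol, fub, vim, yaz, rez, lum, hux, irk, erm, kiv, cob, nub, wib, pia, zed.
Rules concluding orv: R7 needs dax; R25 needs baz — none of these are established.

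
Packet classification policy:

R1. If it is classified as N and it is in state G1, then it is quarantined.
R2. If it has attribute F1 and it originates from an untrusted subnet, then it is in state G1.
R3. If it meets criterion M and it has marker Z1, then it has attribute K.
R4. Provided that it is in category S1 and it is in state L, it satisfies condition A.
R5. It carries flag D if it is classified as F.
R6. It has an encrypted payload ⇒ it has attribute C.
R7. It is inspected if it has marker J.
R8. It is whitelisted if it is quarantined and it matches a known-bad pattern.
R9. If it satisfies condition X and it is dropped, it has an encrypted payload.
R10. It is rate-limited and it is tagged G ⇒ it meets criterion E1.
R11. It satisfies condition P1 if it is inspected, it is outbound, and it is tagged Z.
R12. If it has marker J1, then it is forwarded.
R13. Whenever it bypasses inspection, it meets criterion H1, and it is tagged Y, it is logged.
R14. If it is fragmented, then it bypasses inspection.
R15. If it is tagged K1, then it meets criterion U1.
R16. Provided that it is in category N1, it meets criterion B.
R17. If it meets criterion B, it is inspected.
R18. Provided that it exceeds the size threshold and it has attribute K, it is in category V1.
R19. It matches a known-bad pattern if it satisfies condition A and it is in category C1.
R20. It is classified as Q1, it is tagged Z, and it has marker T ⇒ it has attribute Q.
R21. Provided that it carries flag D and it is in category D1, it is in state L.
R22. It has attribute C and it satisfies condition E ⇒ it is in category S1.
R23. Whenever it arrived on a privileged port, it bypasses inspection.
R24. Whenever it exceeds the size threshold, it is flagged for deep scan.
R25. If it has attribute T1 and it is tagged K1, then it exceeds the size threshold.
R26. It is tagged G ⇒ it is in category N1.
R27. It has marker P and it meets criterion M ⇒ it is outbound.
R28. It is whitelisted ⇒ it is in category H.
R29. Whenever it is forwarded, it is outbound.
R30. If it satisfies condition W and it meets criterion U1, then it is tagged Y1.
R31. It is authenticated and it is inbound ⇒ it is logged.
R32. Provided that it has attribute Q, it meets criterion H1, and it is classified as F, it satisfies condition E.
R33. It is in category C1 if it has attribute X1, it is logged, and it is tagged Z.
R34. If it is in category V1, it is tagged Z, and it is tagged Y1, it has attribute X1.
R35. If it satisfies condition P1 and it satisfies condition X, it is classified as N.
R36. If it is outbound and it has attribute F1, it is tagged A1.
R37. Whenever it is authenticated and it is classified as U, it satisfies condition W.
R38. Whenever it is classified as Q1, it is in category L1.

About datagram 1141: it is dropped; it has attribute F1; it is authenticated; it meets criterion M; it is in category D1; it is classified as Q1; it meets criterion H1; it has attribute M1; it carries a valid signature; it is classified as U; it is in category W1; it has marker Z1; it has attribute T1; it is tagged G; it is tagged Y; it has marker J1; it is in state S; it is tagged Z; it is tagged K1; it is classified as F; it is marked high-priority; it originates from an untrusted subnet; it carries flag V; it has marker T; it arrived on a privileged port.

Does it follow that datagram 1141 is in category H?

No

Forward chaining from the given facts derives: is in state G1, has attribute K, carries flag D, is forwarded, meets criterion U1, has attribute Q, is in state L, bypasses inspection, exceeds the size threshold, is in category N1, is outbound, satisfies condition E, is tagged A1, satisfies condition W, is in category L1, is logged, meets criterion B, is inspected, is in category V1, is flagged for deep scan, is tagged Y1, has attribute X1, satisfies condition P1, is in category C1.
The only rule concluding "it is in category H" is R28, which needs "it is whitelisted"; that is never established.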